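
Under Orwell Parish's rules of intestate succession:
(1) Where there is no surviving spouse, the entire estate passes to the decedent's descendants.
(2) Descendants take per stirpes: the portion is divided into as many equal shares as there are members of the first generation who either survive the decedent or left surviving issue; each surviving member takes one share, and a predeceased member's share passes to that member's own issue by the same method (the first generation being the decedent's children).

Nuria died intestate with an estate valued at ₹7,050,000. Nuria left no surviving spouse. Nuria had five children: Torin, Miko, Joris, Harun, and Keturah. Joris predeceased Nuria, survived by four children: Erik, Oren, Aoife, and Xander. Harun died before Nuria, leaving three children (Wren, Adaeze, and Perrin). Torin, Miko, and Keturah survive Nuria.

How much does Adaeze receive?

The entire ₹7,050,000 passes to the descendants.
That amount (₹7,050,000) is divided into 5 shares of ₹1,410,000: Torin, Miko, and Keturah each take ₹1,410,000; Joris's ₹1,410,000 share passes to Joris's issue; Harun's ₹1,410,000 share passes to Harun's issue.
Joris's share (₹1,410,000) is divided into 4 shares of ₹352,500: Erik, Oren, Aoife, and Xander each take ₹352,500.
Harun's share (₹1,410,000) is divided into 3 shares of ₹470,000: Wren, Adaeze, and Perrin each take ₹470,000.

Adaeze receives ₹470,000.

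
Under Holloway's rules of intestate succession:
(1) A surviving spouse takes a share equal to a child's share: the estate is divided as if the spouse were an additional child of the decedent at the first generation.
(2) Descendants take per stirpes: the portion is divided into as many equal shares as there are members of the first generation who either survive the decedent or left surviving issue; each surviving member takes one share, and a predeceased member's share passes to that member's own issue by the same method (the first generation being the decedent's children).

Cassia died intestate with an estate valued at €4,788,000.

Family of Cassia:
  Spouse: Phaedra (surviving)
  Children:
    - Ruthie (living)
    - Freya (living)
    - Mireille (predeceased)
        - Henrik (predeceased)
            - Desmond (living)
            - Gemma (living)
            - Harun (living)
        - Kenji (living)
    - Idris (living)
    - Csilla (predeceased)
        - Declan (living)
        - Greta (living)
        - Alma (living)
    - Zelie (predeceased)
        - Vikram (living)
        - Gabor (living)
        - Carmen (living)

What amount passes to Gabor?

Gabor receives €228,000.

The spouse counts as an additional share at the children's level, so there are 7 primary shares of €684,000. Phaedra takes one such share (€684,000).
The children's combined portion (€4,104,000) is divided into 6 shares of €684,000: Ruthie, Freya, and Idris each take €684,000; Mireille's €684,000 share passes to Mireille's issue; Csilla's €684,000 share passes to Csilla's issue; Zelie's €684,000 share passes to Zelie's issue.
Mireille's share (€684,000) is divided into 2 shares of €342,000: Kenji takes €342,000; Henrik's €342,000 share passes to Henrik's issue.
Henrik's share (€342,000) is divided into 3 shares of €114,000: Desmond, Gemma, and Harun each take €114,000.
Csilla's share (€684,000) is divided into 3 shares of €228,000: Declan, Greta, and Alma each take €228,000.
Zelie's share (€684,000) is divided into 3 shares of €228,000: Vikram, Gabor, and Carmen each take €228,000.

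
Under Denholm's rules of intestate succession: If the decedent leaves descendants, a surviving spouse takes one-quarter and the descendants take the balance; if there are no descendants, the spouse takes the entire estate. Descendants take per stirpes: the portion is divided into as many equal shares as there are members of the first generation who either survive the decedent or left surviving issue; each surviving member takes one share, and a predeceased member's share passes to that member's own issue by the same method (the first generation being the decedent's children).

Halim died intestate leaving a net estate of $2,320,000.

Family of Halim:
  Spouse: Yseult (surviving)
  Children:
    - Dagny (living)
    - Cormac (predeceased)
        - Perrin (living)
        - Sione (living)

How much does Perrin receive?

Yseult takes one-quarter of $2,320,000 = $580,000. The remaining $1,740,000 passes to the descendants.
The descendants' portion ($1,740,000) is divided into 2 shares of $870,000: Dagny takes $870,000; Cormac's $870,000 share passes to Cormac's issue.
Cormac's share ($870,000) is divided into 2 shares of $435,000: Perrin and Sione each take $435,000.

Perrin receives $435,000.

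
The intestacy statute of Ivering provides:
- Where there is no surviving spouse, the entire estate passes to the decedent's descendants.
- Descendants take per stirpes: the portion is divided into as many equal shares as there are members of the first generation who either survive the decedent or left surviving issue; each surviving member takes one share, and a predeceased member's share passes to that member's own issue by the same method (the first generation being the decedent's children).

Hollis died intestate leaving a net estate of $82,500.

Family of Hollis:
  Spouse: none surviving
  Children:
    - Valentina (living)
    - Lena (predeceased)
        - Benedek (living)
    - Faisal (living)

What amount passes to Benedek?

Benedek receives $27,500.

The entire $82,500 passes to the descendants.
That amount ($82,500) is divided into 3 shares of $27,500: Valentina and Faisal each take $27,500; Lena's $27,500 share passes to Lena's issue.
Lena's share ($27,500) passes entirely to Benedek.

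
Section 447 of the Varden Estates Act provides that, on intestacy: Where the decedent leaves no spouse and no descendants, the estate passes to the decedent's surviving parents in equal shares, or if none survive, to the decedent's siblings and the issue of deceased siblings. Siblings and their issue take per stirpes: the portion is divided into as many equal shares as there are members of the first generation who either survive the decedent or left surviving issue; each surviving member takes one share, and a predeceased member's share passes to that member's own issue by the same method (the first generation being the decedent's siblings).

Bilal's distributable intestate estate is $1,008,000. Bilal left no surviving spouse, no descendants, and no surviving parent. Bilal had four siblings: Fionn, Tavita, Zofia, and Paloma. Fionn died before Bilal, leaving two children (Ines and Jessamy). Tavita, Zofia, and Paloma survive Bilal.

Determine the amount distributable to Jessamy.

Jessamy receives $126,000.

The entire $1,008,000 passes to the siblings and their issue.
That amount ($1,008,000) is divided into 4 shares of $252,000: Tavita, Zofia, and Paloma each take $252,000; Fionn's $252,000 share passes to Fionn's issue.
Fionn's share ($252,000) is divided into 2 shares of $126,000: Ines and Jessamy each take $126,000.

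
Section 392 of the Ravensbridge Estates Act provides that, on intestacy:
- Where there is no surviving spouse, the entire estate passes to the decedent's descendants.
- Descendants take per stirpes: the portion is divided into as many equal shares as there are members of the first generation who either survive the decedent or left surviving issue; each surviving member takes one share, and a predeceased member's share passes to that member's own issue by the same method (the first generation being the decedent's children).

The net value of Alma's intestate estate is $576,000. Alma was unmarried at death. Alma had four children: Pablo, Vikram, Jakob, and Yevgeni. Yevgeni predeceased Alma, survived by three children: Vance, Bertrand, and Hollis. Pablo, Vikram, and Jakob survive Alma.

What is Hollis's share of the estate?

The entire $576,000 passes to the descendants.
That amount ($576,000) is divided into 4 shares of $144,000: Pablo, Vikram, and Jakob each take $144,000; Yevgeni's $144,000 share passes to Yevgeni's issue.
Yevgeni's share ($144,000) is divided into 3 shares of $48,000: Vance, Bertrand, and Hollis each take $48,000.

Hollis receives $48,000.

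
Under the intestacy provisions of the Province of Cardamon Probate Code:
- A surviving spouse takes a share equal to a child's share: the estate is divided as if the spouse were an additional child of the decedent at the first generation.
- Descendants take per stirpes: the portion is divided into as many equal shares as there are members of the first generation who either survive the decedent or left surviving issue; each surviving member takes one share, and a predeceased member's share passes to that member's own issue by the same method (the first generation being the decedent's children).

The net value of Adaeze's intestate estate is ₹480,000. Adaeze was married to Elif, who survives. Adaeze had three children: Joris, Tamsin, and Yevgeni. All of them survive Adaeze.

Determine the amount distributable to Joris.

Joris receives ₹120,000.

The spouse counts as an additional share at the children's level, so there are 4 primary shares of ₹120,000. Elif takes one such share (₹120,000).
The children's combined portion (₹360,000) is divided into 3 shares of ₹120,000: Joris, Tamsin, and Yevgeni each take ₹120,000.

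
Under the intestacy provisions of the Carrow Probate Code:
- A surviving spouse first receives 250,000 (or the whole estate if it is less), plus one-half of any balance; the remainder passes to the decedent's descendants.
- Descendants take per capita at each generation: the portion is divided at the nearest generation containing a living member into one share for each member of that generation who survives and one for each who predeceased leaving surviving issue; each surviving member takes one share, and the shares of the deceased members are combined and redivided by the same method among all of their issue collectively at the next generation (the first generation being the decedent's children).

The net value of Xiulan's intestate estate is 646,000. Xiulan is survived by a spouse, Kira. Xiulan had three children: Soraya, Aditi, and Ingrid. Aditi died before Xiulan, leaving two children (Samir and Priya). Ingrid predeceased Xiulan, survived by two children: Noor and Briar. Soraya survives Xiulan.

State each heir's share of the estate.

Kira: 448,000; Soraya: 66,000; Samir: 33,000; Priya: 33,000; Noor: 33,000; Briar: 33,000

Kira first takes 250,000, leaving a balance of 396,000. Kira then takes one-half of the balance (198,000), for a total of 448,000. The remaining 198,000 passes to the descendants.
The descendants' portion (198,000) is divided at the children's generation into 3 shares of 66,000. Soraya takes 66,000. The 2 shares of the deceased (Aditi and Ingrid) are combined into a pool of 132,000.
That pool (132,000) is divided at the grandchildren's generation equally among Samir, Priya, Noor, and Briar: 33,000 each.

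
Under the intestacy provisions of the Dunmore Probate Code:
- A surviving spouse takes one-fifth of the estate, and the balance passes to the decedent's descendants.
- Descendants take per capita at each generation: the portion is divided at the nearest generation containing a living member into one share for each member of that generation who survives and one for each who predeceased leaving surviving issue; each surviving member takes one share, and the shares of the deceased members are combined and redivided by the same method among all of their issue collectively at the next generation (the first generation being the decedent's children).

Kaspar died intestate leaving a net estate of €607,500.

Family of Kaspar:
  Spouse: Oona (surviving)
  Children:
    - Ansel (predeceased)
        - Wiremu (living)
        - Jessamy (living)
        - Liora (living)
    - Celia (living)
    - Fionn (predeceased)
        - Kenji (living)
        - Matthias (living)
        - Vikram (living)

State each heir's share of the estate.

Oona takes one-fifth of €607,500 = €121,500. The remaining €486,000 passes to the descendants.
The descendants' portion (€486,000) is divided at the children's generation into 3 shares of €162,000. Celia takes €162,000. The 2 shares of the deceased (Ansel and Fionn) are combined into a pool of €324,000.
That pool (€324,000) is divided at the grandchildren's generation equally among Wiremu, Jessamy, Liora, Kenji, Matthias, and Vikram: €54,000 each.

Oona: €121,500; Wiremu: €54,000; Jessamy: €54,000; Liora: €54,000; Celia: €162,000; Kenji: €54,000; Matthias: €54,000; Vikram: €54,000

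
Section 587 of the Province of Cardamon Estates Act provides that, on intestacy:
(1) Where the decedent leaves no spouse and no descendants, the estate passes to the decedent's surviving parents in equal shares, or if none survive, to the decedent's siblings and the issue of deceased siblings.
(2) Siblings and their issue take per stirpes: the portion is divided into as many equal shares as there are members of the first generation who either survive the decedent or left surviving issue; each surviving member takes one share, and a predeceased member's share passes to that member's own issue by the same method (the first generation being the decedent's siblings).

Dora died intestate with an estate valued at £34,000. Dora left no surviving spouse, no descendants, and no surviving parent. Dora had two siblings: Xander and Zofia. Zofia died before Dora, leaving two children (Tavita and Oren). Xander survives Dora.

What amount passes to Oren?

Oren receives £8,500.

The entire £34,000 passes to the siblings and their issue.
That amount (£34,000) is divided into 2 shares of £17,000: Xander takes £17,000; Zofia's £17,000 share passes to Zofia's issue.
Zofia's share (£17,000) is divided into 2 shares of £8,500: Tavita and Oren each take £8,500.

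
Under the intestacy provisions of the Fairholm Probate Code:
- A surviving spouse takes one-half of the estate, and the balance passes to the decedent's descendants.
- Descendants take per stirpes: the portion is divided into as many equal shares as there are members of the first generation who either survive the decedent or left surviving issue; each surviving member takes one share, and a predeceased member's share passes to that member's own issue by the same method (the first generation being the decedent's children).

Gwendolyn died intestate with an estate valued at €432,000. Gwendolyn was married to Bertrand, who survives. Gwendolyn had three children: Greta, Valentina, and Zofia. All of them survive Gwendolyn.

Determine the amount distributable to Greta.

Greta receives €72,000.

Bertrand takes one-half of €432,000 = €216,000. The remaining €216,000 passes to the descendants.
The descendants' portion (€216,000) is divided into 3 shares of €72,000: Greta, Valentina, and Zofia each take €72,000.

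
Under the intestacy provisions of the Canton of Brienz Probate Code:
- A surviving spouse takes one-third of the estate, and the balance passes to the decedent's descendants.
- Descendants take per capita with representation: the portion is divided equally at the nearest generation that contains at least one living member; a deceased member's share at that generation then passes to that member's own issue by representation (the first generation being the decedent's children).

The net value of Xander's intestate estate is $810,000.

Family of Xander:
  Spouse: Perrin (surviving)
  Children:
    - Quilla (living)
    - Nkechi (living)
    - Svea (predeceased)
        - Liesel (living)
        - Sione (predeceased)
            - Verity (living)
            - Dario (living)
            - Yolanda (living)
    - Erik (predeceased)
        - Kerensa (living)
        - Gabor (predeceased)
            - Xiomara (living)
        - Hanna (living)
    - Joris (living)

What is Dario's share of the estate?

Dario receives $18,000.

Perrin takes one-third of $810,000 = $270,000. The remaining $540,000 passes to the descendants.
The descendants' portion ($540,000) is divided into 5 shares of $108,000: Quilla, Nkechi, and Joris each take $108,000; Svea's $108,000 share passes to Svea's issue; Erik's $108,000 share passes to Erik's issue.
Svea's share ($108,000) is divided into 2 shares of $54,000: Liesel takes $54,000; Sione's $54,000 share passes to Sione's issue.
Sione's share ($54,000) is divided into 3 shares of $18,000: Verity, Dario, and Yolanda each take $18,000.
Erik's share ($108,000) is divided into 3 shares of $36,000: Kerensa and Hanna each take $36,000; Gabor's $36,000 share passes to Gabor's issue.
Gabor's share ($36,000) passes entirely to Xiomara.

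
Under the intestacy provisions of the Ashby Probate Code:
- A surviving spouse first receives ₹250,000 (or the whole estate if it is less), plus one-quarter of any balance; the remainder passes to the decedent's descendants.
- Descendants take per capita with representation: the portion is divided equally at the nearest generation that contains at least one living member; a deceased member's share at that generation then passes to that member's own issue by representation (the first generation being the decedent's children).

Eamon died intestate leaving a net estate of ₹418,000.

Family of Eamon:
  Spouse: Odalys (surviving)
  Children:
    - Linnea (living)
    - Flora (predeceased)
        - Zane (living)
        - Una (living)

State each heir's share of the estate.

Odalys first takes ₹250,000, leaving a balance of ₹168,000. Odalys then takes one-quarter of the balance (₹42,000), for a total of ₹292,000. The remaining ₹126,000 passes to the descendants.
The descendants' portion (₹126,000) is divided into 2 shares of ₹63,000: Linnea takes ₹63,000; Flora's ₹63,000 share passes to Flora's issue.
Flora's share (₹63,000) is divided into 2 shares of ₹31,500: Zane and Una each take ₹31,500.

Odalys: ₹292,000; Linnea: ₹63,000; Zane: ₹31,500; Una: ₹31,500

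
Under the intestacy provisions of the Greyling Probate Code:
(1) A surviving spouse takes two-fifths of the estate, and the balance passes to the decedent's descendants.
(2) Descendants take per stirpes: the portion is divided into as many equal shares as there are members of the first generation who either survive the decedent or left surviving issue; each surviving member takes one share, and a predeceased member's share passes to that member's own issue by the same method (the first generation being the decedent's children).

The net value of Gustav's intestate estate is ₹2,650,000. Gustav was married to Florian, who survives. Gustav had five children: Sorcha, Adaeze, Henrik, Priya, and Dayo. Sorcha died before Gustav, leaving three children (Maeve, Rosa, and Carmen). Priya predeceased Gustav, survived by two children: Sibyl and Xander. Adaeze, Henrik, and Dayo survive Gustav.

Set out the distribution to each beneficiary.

Florian: ₹1,060,000; Maeve: ₹106,000; Rosa: ₹106,000; Carmen: ₹106,000; Adaeze: ₹318,000; Henrik: ₹318,000; Sibyl: ₹159,000; Xander: ₹159,000; Dayo: ₹318,000

Florian takes two-fifths of ₹2,650,000 = ₹1,060,000. The remaining ₹1,590,000 passes to the descendants.
The descendants' portion (₹1,590,000) is divided into 5 shares of ₹318,000: Adaeze, Henrik, and Dayo each take ₹318,000; Sorcha's ₹318,000 share passes to Sorcha's issue; Priya's ₹318,000 share passes to Priya's issue.
Sorcha's share (₹318,000) is divided into 3 shares of ₹106,000: Maeve, Rosa, and Carmen each take ₹106,000.
Priya's share (₹318,000) is divided into 2 shares of ₹159,000: Sibyl and Xander each take ₹159,000.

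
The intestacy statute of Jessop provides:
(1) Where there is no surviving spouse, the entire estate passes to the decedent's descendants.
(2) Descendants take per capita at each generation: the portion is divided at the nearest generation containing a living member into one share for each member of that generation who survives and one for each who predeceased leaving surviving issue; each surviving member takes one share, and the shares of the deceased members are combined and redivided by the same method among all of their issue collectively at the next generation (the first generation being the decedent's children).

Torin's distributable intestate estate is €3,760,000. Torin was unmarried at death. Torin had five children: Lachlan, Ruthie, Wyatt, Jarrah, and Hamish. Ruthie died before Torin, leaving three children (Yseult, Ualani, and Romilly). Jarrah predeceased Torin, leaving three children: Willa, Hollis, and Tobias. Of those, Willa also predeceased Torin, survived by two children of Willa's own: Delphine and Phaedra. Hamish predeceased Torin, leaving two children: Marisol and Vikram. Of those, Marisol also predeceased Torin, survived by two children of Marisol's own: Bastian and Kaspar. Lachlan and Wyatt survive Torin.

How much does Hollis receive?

The entire €3,760,000 passes to the descendants.
That amount (€3,760,000) is divided at the children's generation into 5 shares of €752,000. Lachlan and Wyatt each take €752,000. The 3 shares of the deceased (Ruthie, Jarrah, and Hamish) are combined into a pool of €2,256,000.
That pool (€2,256,000) is divided at the grandchildren's generation into 8 shares of €282,000. Yseult, Ualani, Romilly, Hollis, Tobias, and Vikram each take €282,000. The 2 shares of the deceased (Willa and Marisol) are combined into a pool of €564,000.
That pool (€564,000) is divided at the great-grandchildren's generation equally among Delphine, Phaedra, Bastian, and Kaspar: €141,000 each.

Hollis receives €282,000.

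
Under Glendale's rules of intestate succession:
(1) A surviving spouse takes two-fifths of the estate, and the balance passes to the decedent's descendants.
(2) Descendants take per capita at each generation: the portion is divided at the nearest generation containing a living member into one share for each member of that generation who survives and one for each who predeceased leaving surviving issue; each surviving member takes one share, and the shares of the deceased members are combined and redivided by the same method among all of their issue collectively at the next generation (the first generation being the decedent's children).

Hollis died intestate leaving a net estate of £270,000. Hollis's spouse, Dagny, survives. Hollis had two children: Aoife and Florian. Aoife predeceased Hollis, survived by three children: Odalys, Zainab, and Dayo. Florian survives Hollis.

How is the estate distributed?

Dagny: £108,000; Odalys: £27,000; Zainab: £27,000; Dayo: £27,000; Florian: £81,000

Dagny takes two-fifths of £270,000 = £108,000. The remaining £162,000 passes to the descendants.
The descendants' portion (£162,000) is divided at the children's generation into 2 shares of £81,000. Florian takes £81,000. The remaining share for the deceased Aoife (£81,000) is carried to the next generation.
That pool (£81,000) is divided at the grandchildren's generation equally among Odalys, Zainab, and Dayo: £27,000 each.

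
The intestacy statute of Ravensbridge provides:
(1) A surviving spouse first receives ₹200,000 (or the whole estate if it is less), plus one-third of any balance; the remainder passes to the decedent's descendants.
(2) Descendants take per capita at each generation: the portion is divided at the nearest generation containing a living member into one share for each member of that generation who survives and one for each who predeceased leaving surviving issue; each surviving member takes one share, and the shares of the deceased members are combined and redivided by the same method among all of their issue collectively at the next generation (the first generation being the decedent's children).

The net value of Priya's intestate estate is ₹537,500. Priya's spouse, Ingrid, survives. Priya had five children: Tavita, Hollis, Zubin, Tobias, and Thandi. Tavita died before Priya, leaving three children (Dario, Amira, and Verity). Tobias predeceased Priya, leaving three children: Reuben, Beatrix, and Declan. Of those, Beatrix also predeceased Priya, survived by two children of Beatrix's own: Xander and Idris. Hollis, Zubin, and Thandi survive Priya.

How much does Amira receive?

Amira receives ₹15,000.

Ingrid first takes ₹200,000, leaving a balance of ₹337,500. Ingrid then takes one-third of the balance (₹112,500), for a total of ₹312,500. The remaining ₹225,000 passes to the descendants.
The descendants' portion (₹225,000) is divided at the children's generation into 5 shares of ₹45,000. Hollis, Zubin, and Thandi each take ₹45,000. The 2 shares of the deceased (Tavita and Tobias) are combined into a pool of ₹90,000.
That pool (₹90,000) is divided at the grandchildren's generation into 6 shares of ₹15,000. Dario, Amira, Verity, Reuben, and Declan each take ₹15,000. The remaining share for the deceased Beatrix (₹15,000) is carried to the next generation.
That pool (₹15,000) is divided at the great-grandchildren's generation equally among Xander and Idris: ₹7,500 each.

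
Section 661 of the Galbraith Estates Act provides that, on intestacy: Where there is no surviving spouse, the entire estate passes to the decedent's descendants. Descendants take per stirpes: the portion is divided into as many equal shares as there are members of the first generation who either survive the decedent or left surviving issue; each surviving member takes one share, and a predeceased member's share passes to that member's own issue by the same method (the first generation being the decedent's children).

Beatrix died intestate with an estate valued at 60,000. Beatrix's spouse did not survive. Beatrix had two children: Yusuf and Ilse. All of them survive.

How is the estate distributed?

Yusuf: 30,000; Ilse: 30,000

The entire 60,000 passes to the descendants.
That amount (60,000) is divided into 2 shares of 30,000: Yusuf and Ilse each take 30,000.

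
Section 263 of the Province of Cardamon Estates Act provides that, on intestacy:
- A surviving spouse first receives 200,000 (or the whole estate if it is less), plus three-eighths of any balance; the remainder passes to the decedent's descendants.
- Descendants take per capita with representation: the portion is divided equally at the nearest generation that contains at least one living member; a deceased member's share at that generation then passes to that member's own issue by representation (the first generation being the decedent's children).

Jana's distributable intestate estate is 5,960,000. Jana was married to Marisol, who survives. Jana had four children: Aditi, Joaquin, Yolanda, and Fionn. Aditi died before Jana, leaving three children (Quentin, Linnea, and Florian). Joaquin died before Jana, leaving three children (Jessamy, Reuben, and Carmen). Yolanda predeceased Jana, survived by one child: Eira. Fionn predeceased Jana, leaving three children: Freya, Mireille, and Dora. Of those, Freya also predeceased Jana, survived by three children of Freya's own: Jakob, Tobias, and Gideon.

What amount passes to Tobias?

Tobias receives 120,000.

Marisol first takes 200,000, leaving a balance of 5,760,000. Marisol then takes three-eighths of the balance (2,160,000), for a total of 2,360,000. The remaining 3,600,000 passes to the descendants.
No child survives, so the initial division is made at the grandchildren's generation.
The descendants' portion (3,600,000) is divided into 10 shares of 360,000: Quentin, Linnea, Florian, Jessamy, Reuben, Carmen, Eira, Mireille, and Dora each take 360,000; Freya's 360,000 share passes to Freya's issue.
Freya's share (360,000) is divided into 3 shares of 120,000: Jakob, Tobias, and Gideon each take 120,000.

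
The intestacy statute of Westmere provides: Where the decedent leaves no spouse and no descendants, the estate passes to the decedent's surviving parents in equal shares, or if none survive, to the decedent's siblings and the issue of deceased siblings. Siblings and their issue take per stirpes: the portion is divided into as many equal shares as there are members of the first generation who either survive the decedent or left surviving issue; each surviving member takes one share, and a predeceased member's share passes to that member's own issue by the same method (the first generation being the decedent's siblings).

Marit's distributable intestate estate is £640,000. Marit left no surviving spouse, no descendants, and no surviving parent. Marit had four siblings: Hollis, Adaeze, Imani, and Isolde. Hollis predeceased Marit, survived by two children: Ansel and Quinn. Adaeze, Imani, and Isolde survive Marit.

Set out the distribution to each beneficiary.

The entire £640,000 passes to the siblings and their issue.
That amount (£640,000) is divided into 4 shares of £160,000: Adaeze, Imani, and Isolde each take £160,000; Hollis's £160,000 share passes to Hollis's issue.
Hollis's share (£160,000) is divided into 2 shares of £80,000: Ansel and Quinn each take £80,000.

Ansel: £80,000; Quinn: £80,000; Adaeze: £160,000; Imani: £160,000; Isolde: £160,000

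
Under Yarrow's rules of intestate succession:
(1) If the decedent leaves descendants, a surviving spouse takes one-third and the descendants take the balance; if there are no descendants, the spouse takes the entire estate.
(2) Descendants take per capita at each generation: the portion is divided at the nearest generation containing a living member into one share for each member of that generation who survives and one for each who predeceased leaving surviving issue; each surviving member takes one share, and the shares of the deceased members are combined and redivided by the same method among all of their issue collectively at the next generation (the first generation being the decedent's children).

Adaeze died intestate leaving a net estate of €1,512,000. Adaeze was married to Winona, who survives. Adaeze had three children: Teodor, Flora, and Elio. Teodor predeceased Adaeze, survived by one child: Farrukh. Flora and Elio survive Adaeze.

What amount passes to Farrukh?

Farrukh receives €336,000.

Winona takes one-third of €1,512,000 = €504,000. The remaining €1,008,000 passes to the descendants.
The descendants' portion (€1,008,000) is divided at the children's generation into 3 shares of €336,000. Flora and Elio each take €336,000. The remaining share for the deceased Teodor (€336,000) is carried to the next generation.
That pool (€336,000) passes entirely to Farrukh, the sole taker at the grandchildren's generation.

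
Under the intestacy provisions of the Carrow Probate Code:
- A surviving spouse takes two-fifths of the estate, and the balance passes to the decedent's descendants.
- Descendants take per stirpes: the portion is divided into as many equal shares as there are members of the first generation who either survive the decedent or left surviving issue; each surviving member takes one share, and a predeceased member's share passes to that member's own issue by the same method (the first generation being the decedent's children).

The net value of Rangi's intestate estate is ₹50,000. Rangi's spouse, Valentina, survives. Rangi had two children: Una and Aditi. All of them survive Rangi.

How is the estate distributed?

Valentina takes two-fifths of ₹50,000 = ₹20,000. The remaining ₹30,000 passes to the descendants.
The descendants' portion (₹30,000) is divided into 2 shares of ₹15,000: Una and Aditi each take ₹15,000.

Valentina: ₹20,000; Una: ₹15,000; Aditi: ₹15,000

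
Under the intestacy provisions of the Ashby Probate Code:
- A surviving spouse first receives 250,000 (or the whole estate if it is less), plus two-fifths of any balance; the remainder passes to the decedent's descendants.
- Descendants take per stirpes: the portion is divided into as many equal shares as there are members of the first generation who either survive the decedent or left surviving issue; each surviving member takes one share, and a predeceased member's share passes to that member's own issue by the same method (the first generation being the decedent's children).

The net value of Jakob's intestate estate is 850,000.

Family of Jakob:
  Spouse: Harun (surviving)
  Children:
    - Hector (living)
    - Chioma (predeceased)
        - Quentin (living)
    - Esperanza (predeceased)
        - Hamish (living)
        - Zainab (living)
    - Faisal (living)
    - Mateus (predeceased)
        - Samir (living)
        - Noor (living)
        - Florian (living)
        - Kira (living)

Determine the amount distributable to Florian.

Florian receives 18,000.

Harun first takes 250,000, leaving a balance of 600,000. Harun then takes two-fifths of the balance (240,000), for a total of 490,000. The remaining 360,000 passes to the descendants.
The descendants' portion (360,000) is divided into 5 shares of 72,000: Hector and Faisal each take 72,000; Chioma's 72,000 share passes to Chioma's issue; Esperanza's 72,000 share passes to Esperanza's issue; Mateus's 72,000 share passes to Mateus's issue.
Chioma's share (72,000) passes entirely to Quentin.
Esperanza's share (72,000) is divided into 2 shares of 36,000: Hamish and Zainab each take 36,000.
Mateus's share (72,000) is divided into 4 shares of 18,000: Samir, Noor, Florian, and Kira each take 18,000.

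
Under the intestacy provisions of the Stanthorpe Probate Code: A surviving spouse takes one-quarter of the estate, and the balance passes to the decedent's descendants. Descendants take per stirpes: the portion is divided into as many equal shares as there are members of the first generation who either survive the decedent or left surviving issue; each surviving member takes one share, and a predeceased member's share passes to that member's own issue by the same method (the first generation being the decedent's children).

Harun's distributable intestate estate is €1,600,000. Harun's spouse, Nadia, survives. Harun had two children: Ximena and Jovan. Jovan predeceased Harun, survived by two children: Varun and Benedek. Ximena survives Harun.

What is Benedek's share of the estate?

Nadia takes one-quarter of €1,600,000 = €400,000. The remaining €1,200,000 passes to the descendants.
The descendants' portion (€1,200,000) is divided into 2 shares of €600,000: Ximena takes €600,000; Jovan's €600,000 share passes to Jovan's issue.
Jovan's share (€600,000) is divided into 2 shares of €300,000: Varun and Benedek each take €300,000.

Benedek receives €300,000.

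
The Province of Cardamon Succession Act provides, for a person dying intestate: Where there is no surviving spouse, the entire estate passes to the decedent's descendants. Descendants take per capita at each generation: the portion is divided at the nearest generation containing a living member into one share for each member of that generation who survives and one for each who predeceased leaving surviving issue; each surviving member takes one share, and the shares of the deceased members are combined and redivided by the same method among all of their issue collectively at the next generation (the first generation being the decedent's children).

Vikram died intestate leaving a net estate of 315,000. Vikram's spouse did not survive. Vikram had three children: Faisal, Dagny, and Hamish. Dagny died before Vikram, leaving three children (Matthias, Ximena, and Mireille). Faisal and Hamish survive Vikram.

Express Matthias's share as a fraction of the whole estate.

Matthias receives 1/9 of the estate.

The entire 315,000 passes to the descendants.
That amount (315,000) is divided at the children's generation into 3 shares of 105,000. Faisal and Hamish each take 105,000. The remaining share for the deceased Dagny (105,000) is carried to the next generation.
That pool (105,000) is divided at the grandchildren's generation equally among Matthias, Ximena, and Mireille: 35,000 each.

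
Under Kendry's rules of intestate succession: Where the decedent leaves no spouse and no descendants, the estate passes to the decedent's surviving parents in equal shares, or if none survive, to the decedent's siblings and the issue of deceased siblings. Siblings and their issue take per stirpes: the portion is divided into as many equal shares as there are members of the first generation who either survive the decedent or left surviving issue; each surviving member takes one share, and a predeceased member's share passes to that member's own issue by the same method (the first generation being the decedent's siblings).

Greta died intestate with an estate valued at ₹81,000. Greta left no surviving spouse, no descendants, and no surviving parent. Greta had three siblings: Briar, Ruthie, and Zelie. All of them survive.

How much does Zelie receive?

Zelie receives ₹27,000.

The entire ₹81,000 passes to the siblings and their issue.
That amount (₹81,000) is divided into 3 shares of ₹27,000: Briar, Ruthie, and Zelie each take ₹27,000.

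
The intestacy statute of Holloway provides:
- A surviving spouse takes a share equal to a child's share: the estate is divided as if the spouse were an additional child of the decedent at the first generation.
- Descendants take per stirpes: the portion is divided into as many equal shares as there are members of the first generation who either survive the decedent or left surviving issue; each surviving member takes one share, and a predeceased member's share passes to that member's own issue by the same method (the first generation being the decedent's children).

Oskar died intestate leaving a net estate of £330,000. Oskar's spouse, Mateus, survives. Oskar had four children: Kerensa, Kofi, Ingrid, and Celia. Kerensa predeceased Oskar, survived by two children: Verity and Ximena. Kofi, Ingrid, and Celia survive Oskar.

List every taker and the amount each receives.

Mateus: £66,000; Verity: £33,000; Ximena: £33,000; Kofi: £66,000; Ingrid: £66,000; Celia: £66,000

The spouse counts as an additional share at the children's level, so there are 5 primary shares of £66,000. Mateus takes one such share (£66,000).
The children's combined portion (£264,000) is divided into 4 shares of £66,000: Kofi, Ingrid, and Celia each take £66,000; Kerensa's £66,000 share passes to Kerensa's issue.
Kerensa's share (£66,000) is divided into 2 shares of £33,000: Verity and Ximena each take £33,000.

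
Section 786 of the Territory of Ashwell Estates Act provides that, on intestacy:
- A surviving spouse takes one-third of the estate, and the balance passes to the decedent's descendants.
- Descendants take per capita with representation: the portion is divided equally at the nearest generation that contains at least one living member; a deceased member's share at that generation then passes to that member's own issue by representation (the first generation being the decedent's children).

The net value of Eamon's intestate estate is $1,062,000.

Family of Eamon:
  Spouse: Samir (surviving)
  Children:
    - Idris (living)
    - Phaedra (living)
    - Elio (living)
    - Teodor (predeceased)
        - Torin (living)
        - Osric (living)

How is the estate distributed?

Samir takes one-third of $1,062,000 = $354,000. The remaining $708,000 passes to the descendants.
The descendants' portion ($708,000) is divided into 4 shares of $177,000: Idris, Phaedra, and Elio each take $177,000; Teodor's $177,000 share passes to Teodor's issue.
Teodor's share ($177,000) is divided into 2 shares of $88,500: Torin and Osric each take $88,500.

Samir: $354,000; Idris: $177,000; Phaedra: $177,000; Elio: $177,000; Torin: $88,500; Osric: $88,500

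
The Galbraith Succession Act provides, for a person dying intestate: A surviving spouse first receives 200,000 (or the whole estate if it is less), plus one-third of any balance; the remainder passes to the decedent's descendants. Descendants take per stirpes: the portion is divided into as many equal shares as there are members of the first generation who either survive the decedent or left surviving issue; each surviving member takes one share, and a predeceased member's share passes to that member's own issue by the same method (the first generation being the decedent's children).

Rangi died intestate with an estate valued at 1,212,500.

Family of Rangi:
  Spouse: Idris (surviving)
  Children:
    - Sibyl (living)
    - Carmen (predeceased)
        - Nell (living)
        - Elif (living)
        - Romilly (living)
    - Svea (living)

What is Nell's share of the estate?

Idris first takes 200,000, leaving a balance of 1,012,500. Idris then takes one-third of the balance (337,500), for a total of 537,500. The remaining 675,000 passes to the descendants.
The descendants' portion (675,000) is divided into 3 shares of 225,000: Sibyl and Svea each take 225,000; Carmen's 225,000 share passes to Carmen's issue.
Carmen's share (225,000) is divided into 3 shares of 75,000: Nell, Elif, and Romilly each take 75,000.

Nell receives 75,000.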